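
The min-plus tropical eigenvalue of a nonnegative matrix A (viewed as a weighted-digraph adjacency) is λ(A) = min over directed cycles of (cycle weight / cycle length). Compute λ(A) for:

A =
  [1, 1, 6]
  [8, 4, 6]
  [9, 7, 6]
λ(A) = 1

Enumerate directed cycles and compute their means (weight / length). Sample:
  cycle 0 → 0: weight = 1, length = 1, mean = 1/1 ≈ 1.000
  cycle 1 → 1: weight = 4, length = 1, mean = 4/1 ≈ 4.000
  cycle 2 → 2: weight = 6, length = 1, mean = 6/1 ≈ 6.000
  cycle 0 → 1 → 0: weight = 9, length = 2, mean = 9/2 ≈ 4.500
  cycle 0 → 2 → 0: weight = 15, length = 2, mean = 15/2 ≈ 7.500
  cycle 1 → 0 → 1: weight = 9, length = 2, mean = 9/2 ≈ 4.500
Minimum mean = 1.000, attained e.g. along the cycle 0 → 0 with weight 1 and length 1. So λ(A) = 1/1 = 1.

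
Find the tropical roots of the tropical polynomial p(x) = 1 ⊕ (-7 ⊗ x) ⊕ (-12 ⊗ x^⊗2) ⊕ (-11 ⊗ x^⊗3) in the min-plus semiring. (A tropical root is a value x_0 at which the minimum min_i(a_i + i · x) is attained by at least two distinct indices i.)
Roots: {-1, 5, 8}

Each tropical root is a break point of the lower envelope of the lines y = a_i + i · x (there are 4 lines, with slopes 0, 1, ..., 3). Only the lines that attain the minimum somewhere contribute to roots; other lines are dominated. Here the surviving (envelope) indices are i = 3, i = 2, i = 1, i = 0.
Intersections between consecutive envelope lines give the roots: for adjacent envelope indices i < j the intersection is x = (a_i − a_j) / (j − i). Reading off the sorted break points: {-1, 5, 8}.
Verification: at each break x_0, at least two indices attain the minimum of min_i(a_i + i · x_0).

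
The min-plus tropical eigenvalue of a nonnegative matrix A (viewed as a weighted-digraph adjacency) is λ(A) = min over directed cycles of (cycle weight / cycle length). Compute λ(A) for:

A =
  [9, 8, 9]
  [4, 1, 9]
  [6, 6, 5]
λ(A) = 1

Enumerate directed cycles and compute their means (weight / length). Sample:
  cycle 0 → 0: weight = 9, length = 1, mean = 9/1 ≈ 9.000
  cycle 1 → 1: weight = 1, length = 1, mean = 1/1 ≈ 1.000
  cycle 2 → 2: weight = 5, length = 1, mean = 5/1 ≈ 5.000
  cycle 0 → 1 → 0: weight = 12, length = 2, mean = 12/2 ≈ 6.000
  cycle 0 → 2 → 0: weight = 15, length = 2, mean = 15/2 ≈ 7.500
  cycle 1 → 0 → 1: weight = 12, length = 2, mean = 12/2 ≈ 6.000
Minimum mean = 1.000, attained e.g. along the cycle 1 → 1 with weight 1 and length 1. So λ(A) = 1/1 = 1.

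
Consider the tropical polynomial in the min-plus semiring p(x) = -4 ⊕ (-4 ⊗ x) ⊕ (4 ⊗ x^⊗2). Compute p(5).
p(5) = -4

A tropical monomial a ⊗ x^⊗i evaluates to a + i · x. Evaluating each term at x = 5:
  Term 0 contributes -4 + 0 · 5 = -4
  Term 1 contributes -4 + 1 · 5 = 1
  Term 2 contributes 4 + 2 · 5 = 14
p(5) = ⊕ of these = min[-4, 1, 14] = -4.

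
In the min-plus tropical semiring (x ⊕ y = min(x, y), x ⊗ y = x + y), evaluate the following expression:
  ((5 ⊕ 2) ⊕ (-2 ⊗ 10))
((5 ⊕ 2) ⊕ (-2 ⊗ 10)) = 2

Expand innermost to outermost. Recall ⊕ takes the minimum of its arguments and ⊗ takes their sum. Working out the expression ((5 ⊕ 2) ⊕ (-2 ⊗ 10)) gives 2.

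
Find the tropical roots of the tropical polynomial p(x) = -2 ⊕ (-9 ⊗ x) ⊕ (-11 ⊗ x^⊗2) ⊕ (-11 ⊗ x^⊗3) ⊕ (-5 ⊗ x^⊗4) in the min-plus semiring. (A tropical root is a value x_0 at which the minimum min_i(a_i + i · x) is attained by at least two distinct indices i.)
Roots: {-6, 0, 2, 7}

Each tropical root is a break point of the lower envelope of the lines y = a_i + i · x (there are 5 lines, with slopes 0, 1, ..., 4). Only the lines that attain the minimum somewhere contribute to roots; other lines are dominated. Here the surviving (envelope) indices are i = 4, i = 3, i = 2, i = 1, i = 0.
Intersections between consecutive envelope lines give the roots: for adjacent envelope indices i < j the intersection is x = (a_i − a_j) / (j − i). Reading off the sorted break points: {-6, 0, 2, 7}.
Verification: at each break x_0, at least two indices attain the minimum of min_i(a_i + i · x_0).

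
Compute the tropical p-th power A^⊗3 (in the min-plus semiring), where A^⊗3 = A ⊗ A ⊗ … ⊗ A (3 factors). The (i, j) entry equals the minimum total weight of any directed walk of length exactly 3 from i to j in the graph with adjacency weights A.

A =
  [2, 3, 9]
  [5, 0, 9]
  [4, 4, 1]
A^⊗3 =
  [6, 3, 11]
  [5, 0, 9]
  [6, 4, 3]

Each entry (A^⊗3)_ij equals the minimum over all length-3 walks i = v_0 → v_1 → … → v_3 = j of Σ_t A[v_t][v_{t+1}]. For example, for (i, j) = (0, 2) we minimise over 9 possible intermediate vertex sequences; the minimum is 11, attained along the walk 0 → 2 → 2 → 2.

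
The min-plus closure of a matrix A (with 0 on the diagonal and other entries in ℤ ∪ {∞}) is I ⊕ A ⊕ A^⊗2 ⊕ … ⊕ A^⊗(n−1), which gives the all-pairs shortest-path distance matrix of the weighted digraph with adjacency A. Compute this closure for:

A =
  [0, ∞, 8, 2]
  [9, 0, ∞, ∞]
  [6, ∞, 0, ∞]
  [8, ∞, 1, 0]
Closure =
  [0, ∞, 3, 2]
  [9, 0, 12, 11]
  [6, ∞, 0, 8]
  [7, ∞, 1, 0]

This is the Floyd-Warshall all-pairs shortest-path computation. For each intermediate vertex k = 0, 1, …, 3, update dist[i][j] ← min(dist[i][j], dist[i][k] + dist[k][j]). The final matrix gives, for each (i, j), the minimum total weight of any directed path from i to j (possibly empty when i = j).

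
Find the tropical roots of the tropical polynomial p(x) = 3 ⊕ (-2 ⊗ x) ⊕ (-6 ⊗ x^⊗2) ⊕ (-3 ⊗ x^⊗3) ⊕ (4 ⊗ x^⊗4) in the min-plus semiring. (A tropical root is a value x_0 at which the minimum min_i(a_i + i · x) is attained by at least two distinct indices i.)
Roots: {-7, -3, 4, 5}

Each tropical root is a break point of the lower envelope of the lines y = a_i + i · x (there are 5 lines, with slopes 0, 1, ..., 4). Only the lines that attain the minimum somewhere contribute to roots; other lines are dominated. Here the surviving (envelope) indices are i = 4, i = 3, i = 2, i = 1, i = 0.
Intersections between consecutive envelope lines give the roots: for adjacent envelope indices i < j the intersection is x = (a_i − a_j) / (j − i). Reading off the sorted break points: {-7, -3, 4, 5}.
Verification: at each break x_0, at least two indices attain the minimum of min_i(a_i + i · x_0).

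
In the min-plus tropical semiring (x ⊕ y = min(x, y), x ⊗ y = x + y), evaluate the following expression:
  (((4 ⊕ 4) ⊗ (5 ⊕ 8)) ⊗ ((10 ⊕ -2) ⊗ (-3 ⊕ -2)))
(((4 ⊕ 4) ⊗ (5 ⊕ 8)) ⊗ ((10 ⊕ -2) ⊗ (-3 ⊕ -2))) = 4

Expand innermost to outermost. Recall ⊕ takes the minimum of its arguments and ⊗ takes their sum. Working out the expression (((4 ⊕ 4) ⊗ (5 ⊕ 8)) ⊗ ((10 ⊕ -2) ⊗ (-3 ⊕ -2))) gives 4.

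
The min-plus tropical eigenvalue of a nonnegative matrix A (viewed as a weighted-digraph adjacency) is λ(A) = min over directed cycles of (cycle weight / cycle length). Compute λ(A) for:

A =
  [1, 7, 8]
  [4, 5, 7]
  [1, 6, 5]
λ(A) = 1

Enumerate directed cycles and compute their means (weight / length). Sample:
  cycle 0 → 0: weight = 1, length = 1, mean = 1/1 ≈ 1.000
  cycle 1 → 1: weight = 5, length = 1, mean = 5/1 ≈ 5.000
  cycle 2 → 2: weight = 5, length = 1, mean = 5/1 ≈ 5.000
  cycle 0 → 1 → 0: weight = 11, length = 2, mean = 11/2 ≈ 5.500
  cycle 0 → 2 → 0: weight = 9, length = 2, mean = 9/2 ≈ 4.500
  cycle 1 → 0 → 1: weight = 11, length = 2, mean = 11/2 ≈ 5.500
Minimum mean = 1.000, attained e.g. along the cycle 0 → 0 with weight 1 and length 1. So λ(A) = 1/1 = 1.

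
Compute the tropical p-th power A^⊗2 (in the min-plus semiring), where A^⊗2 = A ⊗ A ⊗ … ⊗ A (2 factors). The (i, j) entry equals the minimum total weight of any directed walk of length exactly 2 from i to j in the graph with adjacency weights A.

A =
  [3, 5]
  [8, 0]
A^⊗2 =
  [6, 5]
  [8, 0]

Each entry (A^⊗2)_ij equals the minimum over all length-2 walks i = v_0 → v_1 → … → v_2 = j of Σ_t A[v_t][v_{t+1}]. For example, for (i, j) = (0, 1) we minimise over 2 possible intermediate vertex sequences; the minimum is 5, attained along the walk 0 → 1 → 1.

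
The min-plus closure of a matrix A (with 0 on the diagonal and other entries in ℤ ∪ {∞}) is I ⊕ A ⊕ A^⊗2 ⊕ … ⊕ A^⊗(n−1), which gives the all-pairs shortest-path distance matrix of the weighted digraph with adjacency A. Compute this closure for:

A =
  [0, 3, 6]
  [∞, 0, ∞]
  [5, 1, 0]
Closure =
  [0, 3, 6]
  [∞, 0, ∞]
  [5, 1, 0]

This is the Floyd-Warshall all-pairs shortest-path computation. For each intermediate vertex k = 0, 1, …, 2, update dist[i][j] ← min(dist[i][j], dist[i][k] + dist[k][j]). The final matrix gives, for each (i, j), the minimum total weight of any directed path from i to j (possibly empty when i = j).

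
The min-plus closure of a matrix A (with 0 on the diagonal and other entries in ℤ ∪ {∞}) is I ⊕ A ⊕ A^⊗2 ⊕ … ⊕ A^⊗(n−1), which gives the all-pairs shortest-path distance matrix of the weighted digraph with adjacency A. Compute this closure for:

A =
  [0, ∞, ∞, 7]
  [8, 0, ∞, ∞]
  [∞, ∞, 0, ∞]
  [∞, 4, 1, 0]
Closure =
  [0, 11, 8, 7]
  [8, 0, 16, 15]
  [∞, ∞, 0, ∞]
  [12, 4, 1, 0]

This is the Floyd-Warshall all-pairs shortest-path computation. For each intermediate vertex k = 0, 1, …, 3, update dist[i][j] ← min(dist[i][j], dist[i][k] + dist[k][j]). The final matrix gives, for each (i, j), the minimum total weight of any directed path from i to j (possibly empty when i = j).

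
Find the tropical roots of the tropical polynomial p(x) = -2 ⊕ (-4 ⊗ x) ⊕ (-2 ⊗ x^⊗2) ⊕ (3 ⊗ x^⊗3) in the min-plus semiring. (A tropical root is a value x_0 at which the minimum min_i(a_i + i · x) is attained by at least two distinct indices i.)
Roots: {-5, -2, 2}

Each tropical root is a break point of the lower envelope of the lines y = a_i + i · x (there are 4 lines, with slopes 0, 1, ..., 3). Only the lines that attain the minimum somewhere contribute to roots; other lines are dominated. Here the surviving (envelope) indices are i = 3, i = 2, i = 1, i = 0.
Intersections between consecutive envelope lines give the roots: for adjacent envelope indices i < j the intersection is x = (a_i − a_j) / (j − i). Reading off the sorted break points: {-5, -2, 2}.
Verification: at each break x_0, at least two indices attain the minimum of min_i(a_i + i · x_0).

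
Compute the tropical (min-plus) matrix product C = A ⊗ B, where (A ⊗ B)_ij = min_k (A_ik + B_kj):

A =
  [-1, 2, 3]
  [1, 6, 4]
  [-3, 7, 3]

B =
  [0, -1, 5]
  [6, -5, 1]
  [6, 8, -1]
A ⊗ B =
  [-1, -3, 2]
  [1, 0, 3]
  [-3, -4, 2]

Apply the min-plus product entry-by-entry:
  C[0][0] = min over k of (A[0][0] + B[0][0] = -1 + 0 = -1, A[0][1] + B[1][0] = 2 + 6 = 8, A[0][2] + B[2][0] = 3 + 6 = 9) = -1 (attained at k = 0)
  C[0][1] = min over k of (A[0][0] + B[0][1] = -1 + -1 = -2, A[0][1] + B[1][1] = 2 + -5 = -3, A[0][2] + B[2][1] = 3 + 8 = 11) = -3 (attained at k = 1)
  C[0][2] = min over k of (A[0][0] + B[0][2] = -1 + 5 = 4, A[0][1] + B[1][2] = 2 + 1 = 3, A[0][2] + B[2][2] = 3 + -1 = 2) = 2 (attained at k = 2)
  C[1][0] = min over k of (A[1][0] + B[0][0] = 1 + 0 = 1, A[1][1] + B[1][0] = 6 + 6 = 12, A[1][2] + B[2][0] = 4 + 6 = 10) = 1 (attained at k = 0)
  C[1][1] = min over k of (A[1][0] + B[0][1] = 1 + -1 = 0, A[1][1] + B[1][1] = 6 + -5 = 1, A[1][2] + B[2][1] = 4 + 8 = 12) = 0 (attained at k = 0)
  C[1][2] = min over k of (A[1][0] + B[0][2] = 1 + 5 = 6, A[1][1] + B[1][2] = 6 + 1 = 7, A[1][2] + B[2][2] = 4 + -1 = 3) = 3 (attained at k = 2)
  C[2][0] = min over k of (A[2][0] + B[0][0] = -3 + 0 = -3, A[2][1] + B[1][0] = 7 + 6 = 13, A[2][2] + B[2][0] = 3 + 6 = 9) = -3 (attained at k = 0)
  C[2][1] = min over k of (A[2][0] + B[0][1] = -3 + -1 = -4, A[2][1] + B[1][1] = 7 + -5 = 2, A[2][2] + B[2][1] = 3 + 8 = 11) = -4 (attained at k = 0)
  C[2][2] = min over k of (A[2][0] + B[0][2] = -3 + 5 = 2, A[2][1] + B[1][2] = 7 + 1 = 8, A[2][2] + B[2][2] = 3 + -1 = 2) = 2 (attained at k = 0)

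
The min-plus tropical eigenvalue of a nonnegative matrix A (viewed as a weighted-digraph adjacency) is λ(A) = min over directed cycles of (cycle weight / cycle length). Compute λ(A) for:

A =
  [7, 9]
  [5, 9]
λ(A) = 7

Enumerate directed cycles and compute their means (weight / length). Sample:
  cycle 0 → 0: weight = 7, length = 1, mean = 7/1 ≈ 7.000
  cycle 1 → 1: weight = 9, length = 1, mean = 9/1 ≈ 9.000
  cycle 0 → 1 → 0: weight = 14, length = 2, mean = 14/2 ≈ 7.000
  cycle 1 → 0 → 1: weight = 14, length = 2, mean = 14/2 ≈ 7.000
Minimum mean = 7.000, attained e.g. along the cycle 0 → 0 with weight 7 and length 1. So λ(A) = 7/1 = 7.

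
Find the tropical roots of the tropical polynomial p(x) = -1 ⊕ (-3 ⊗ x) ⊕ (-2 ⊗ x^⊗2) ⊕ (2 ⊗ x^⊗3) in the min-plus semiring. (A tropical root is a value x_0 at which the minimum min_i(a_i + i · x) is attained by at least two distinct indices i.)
Roots: {-4, -1, 2}

Each tropical root is a break point of the lower envelope of the lines y = a_i + i · x (there are 4 lines, with slopes 0, 1, ..., 3). Only the lines that attain the minimum somewhere contribute to roots; other lines are dominated. Here the surviving (envelope) indices are i = 3, i = 2, i = 1, i = 0.
Intersections between consecutive envelope lines give the roots: for adjacent envelope indices i < j the intersection is x = (a_i − a_j) / (j − i). Reading off the sorted break points: {-4, -1, 2}.
Verification: at each break x_0, at least two indices attain the minimum of min_i(a_i + i · x_0).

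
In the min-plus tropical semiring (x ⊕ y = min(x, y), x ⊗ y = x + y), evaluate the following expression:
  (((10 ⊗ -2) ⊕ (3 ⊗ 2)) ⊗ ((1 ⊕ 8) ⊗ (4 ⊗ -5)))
(((10 ⊗ -2) ⊕ (3 ⊗ 2)) ⊗ ((1 ⊕ 8) ⊗ (4 ⊗ -5))) = 5

Expand innermost to outermost. Recall ⊕ takes the minimum of its arguments and ⊗ takes their sum. Working out the expression (((10 ⊗ -2) ⊕ (3 ⊗ 2)) ⊗ ((1 ⊕ 8) ⊗ (4 ⊗ -5))) gives 5.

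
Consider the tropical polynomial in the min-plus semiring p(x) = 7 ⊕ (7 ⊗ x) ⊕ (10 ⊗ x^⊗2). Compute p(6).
p(6) = 7

A tropical monomial a ⊗ x^⊗i evaluates to a + i · x. Evaluating each term at x = 6:
  Term 0 contributes 7 + 0 · 6 = 7
  Term 1 contributes 7 + 1 · 6 = 13
  Term 2 contributes 10 + 2 · 6 = 22
p(6) = ⊕ of these = min[7, 13, 22] = 7.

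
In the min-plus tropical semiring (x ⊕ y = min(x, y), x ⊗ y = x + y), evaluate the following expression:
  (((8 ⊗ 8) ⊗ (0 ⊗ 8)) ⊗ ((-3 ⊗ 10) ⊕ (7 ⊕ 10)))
(((8 ⊗ 8) ⊗ (0 ⊗ 8)) ⊗ ((-3 ⊗ 10) ⊕ (7 ⊕ 10))) = 31

Expand innermost to outermost. Recall ⊕ takes the minimum of its arguments and ⊗ takes their sum. Working out the expression (((8 ⊗ 8) ⊗ (0 ⊗ 8)) ⊗ ((-3 ⊗ 10) ⊕ (7 ⊕ 10))) gives 31.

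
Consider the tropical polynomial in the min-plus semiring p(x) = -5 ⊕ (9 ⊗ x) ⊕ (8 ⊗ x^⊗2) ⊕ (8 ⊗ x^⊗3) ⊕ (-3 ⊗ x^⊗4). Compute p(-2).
p(-2) = -11

A tropical monomial a ⊗ x^⊗i evaluates to a + i · x. Evaluating each term at x = -2:
  Term 0 contributes -5 + 0 · -2 = -5
  Term 1 contributes 9 + 1 · -2 = 7
  Term 2 contributes 8 + 2 · -2 = 4
  Term 3 contributes 8 + 3 · -2 = 2
  Term 4 contributes -3 + 4 · -2 = -11
p(-2) = ⊕ of these = min[-5, 7, 4, 2, -11] = -11.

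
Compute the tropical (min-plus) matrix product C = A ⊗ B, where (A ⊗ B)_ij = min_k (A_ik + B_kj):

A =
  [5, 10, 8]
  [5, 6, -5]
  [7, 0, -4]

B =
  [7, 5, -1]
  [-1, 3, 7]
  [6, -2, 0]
A ⊗ B =
  [9, 6, 4]
  [1, -7, -5]
  [-1, -6, -4]

Apply the min-plus product entry-by-entry:
  C[0][0] = min over k of (A[0][0] + B[0][0] = 5 + 7 = 12, A[0][1] + B[1][0] = 10 + -1 = 9, A[0][2] + B[2][0] = 8 + 6 = 14) = 9 (attained at k = 1)
  C[0][1] = min over k of (A[0][0] + B[0][1] = 5 + 5 = 10, A[0][1] + B[1][1] = 10 + 3 = 13, A[0][2] + B[2][1] = 8 + -2 = 6) = 6 (attained at k = 2)
  C[0][2] = min over k of (A[0][0] + B[0][2] = 5 + -1 = 4, A[0][1] + B[1][2] = 10 + 7 = 17, A[0][2] + B[2][2] = 8 + 0 = 8) = 4 (attained at k = 0)
  C[1][0] = min over k of (A[1][0] + B[0][0] = 5 + 7 = 12, A[1][1] + B[1][0] = 6 + -1 = 5, A[1][2] + B[2][0] = -5 + 6 = 1) = 1 (attained at k = 2)
  C[1][1] = min over k of (A[1][0] + B[0][1] = 5 + 5 = 10, A[1][1] + B[1][1] = 6 + 3 = 9, A[1][2] + B[2][1] = -5 + -2 = -7) = -7 (attained at k = 2)
  C[1][2] = min over k of (A[1][0] + B[0][2] = 5 + -1 = 4, A[1][1] + B[1][2] = 6 + 7 = 13, A[1][2] + B[2][2] = -5 + 0 = -5) = -5 (attained at k = 2)
  C[2][0] = min over k of (A[2][0] + B[0][0] = 7 + 7 = 14, A[2][1] + B[1][0] = 0 + -1 = -1, A[2][2] + B[2][0] = -4 + 6 = 2) = -1 (attained at k = 1)
  C[2][1] = min over k of (A[2][0] + B[0][1] = 7 + 5 = 12, A[2][1] + B[1][1] = 0 + 3 = 3, A[2][2] + B[2][1] = -4 + -2 = -6) = -6 (attained at k = 2)
  C[2][2] = min over k of (A[2][0] + B[0][2] = 7 + -1 = 6, A[2][1] + B[1][2] = 0 + 7 = 7, A[2][2] + B[2][2] = -4 + 0 = -4) = -4 (attained at k = 2)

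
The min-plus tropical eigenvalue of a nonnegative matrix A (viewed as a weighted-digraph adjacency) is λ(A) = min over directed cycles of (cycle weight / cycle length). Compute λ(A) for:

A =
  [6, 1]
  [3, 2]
λ(A) = 2

Enumerate directed cycles and compute their means (weight / length). Sample:
  cycle 0 → 0: weight = 6, length = 1, mean = 6/1 ≈ 6.000
  cycle 1 → 1: weight = 2, length = 1, mean = 2/1 ≈ 2.000
  cycle 0 → 1 → 0: weight = 4, length = 2, mean = 4/2 ≈ 2.000
  cycle 1 → 0 → 1: weight = 4, length = 2, mean = 4/2 ≈ 2.000
Minimum mean = 2.000, attained e.g. along the cycle 1 → 1 with weight 2 and length 1. So λ(A) = 2/1 = 2.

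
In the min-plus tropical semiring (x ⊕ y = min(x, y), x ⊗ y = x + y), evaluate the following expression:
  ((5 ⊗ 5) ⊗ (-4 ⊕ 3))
((5 ⊗ 5) ⊗ (-4 ⊕ 3)) = 6

Expand innermost to outermost. Recall ⊕ takes the minimum of its arguments and ⊗ takes their sum. Working out the expression ((5 ⊗ 5) ⊗ (-4 ⊕ 3)) gives 6.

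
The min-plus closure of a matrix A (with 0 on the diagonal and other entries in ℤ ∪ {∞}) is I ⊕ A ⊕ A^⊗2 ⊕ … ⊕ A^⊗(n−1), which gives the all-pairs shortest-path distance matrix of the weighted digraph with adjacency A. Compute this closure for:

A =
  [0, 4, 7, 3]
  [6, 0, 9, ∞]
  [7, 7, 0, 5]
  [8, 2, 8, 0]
Closure =
  [0, 4, 7, 3]
  [6, 0, 9, 9]
  [7, 7, 0, 5]
  [8, 2, 8, 0]

This is the Floyd-Warshall all-pairs shortest-path computation. For each intermediate vertex k = 0, 1, …, 3, update dist[i][j] ← min(dist[i][j], dist[i][k] + dist[k][j]). The final matrix gives, for each (i, j), the minimum total weight of any directed path from i to j (possibly empty when i = j).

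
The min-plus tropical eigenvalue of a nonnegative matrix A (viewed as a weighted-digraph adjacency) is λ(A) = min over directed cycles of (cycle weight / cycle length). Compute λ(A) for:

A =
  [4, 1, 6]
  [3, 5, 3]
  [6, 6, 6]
λ(A) = 2

Enumerate directed cycles and compute their means (weight / length). Sample:
  cycle 0 → 0: weight = 4, length = 1, mean = 4/1 ≈ 4.000
  cycle 1 → 1: weight = 5, length = 1, mean = 5/1 ≈ 5.000
  cycle 2 → 2: weight = 6, length = 1, mean = 6/1 ≈ 6.000
  cycle 0 → 1 → 0: weight = 4, length = 2, mean = 4/2 ≈ 2.000
  cycle 0 → 2 → 0: weight = 12, length = 2, mean = 12/2 ≈ 6.000
  cycle 1 → 0 → 1: weight = 4, length = 2, mean = 4/2 ≈ 2.000
Minimum mean = 2.000, attained e.g. along the cycle 0 → 1 → 0 with weight 4 and length 2. So λ(A) = 4/2 = 2.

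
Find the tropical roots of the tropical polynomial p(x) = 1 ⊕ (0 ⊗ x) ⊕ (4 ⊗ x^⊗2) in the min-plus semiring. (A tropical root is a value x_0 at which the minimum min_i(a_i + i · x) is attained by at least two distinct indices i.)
Roots: {-4, 1}

Each tropical root is a break point of the lower envelope of the lines y = a_i + i · x (there are 3 lines, with slopes 0, 1, ..., 2). Only the lines that attain the minimum somewhere contribute to roots; other lines are dominated. Here the surviving (envelope) indices are i = 2, i = 1, i = 0.
Intersections between consecutive envelope lines give the roots: for adjacent envelope indices i < j the intersection is x = (a_i − a_j) / (j − i). Reading off the sorted break points: {-4, 1}.
Verification: at each break x_0, at least two indices attain the minimum of min_i(a_i + i · x_0).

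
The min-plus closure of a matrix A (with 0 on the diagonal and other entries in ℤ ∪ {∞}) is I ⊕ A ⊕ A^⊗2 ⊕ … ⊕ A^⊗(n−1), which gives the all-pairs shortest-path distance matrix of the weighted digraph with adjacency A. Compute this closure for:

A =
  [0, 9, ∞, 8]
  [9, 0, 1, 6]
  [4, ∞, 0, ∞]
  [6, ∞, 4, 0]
Closure =
  [0, 9, 10, 8]
  [5, 0, 1, 6]
  [4, 13, 0, 12]
  [6, 15, 4, 0]

This is the Floyd-Warshall all-pairs shortest-path computation. For each intermediate vertex k = 0, 1, …, 3, update dist[i][j] ← min(dist[i][j], dist[i][k] + dist[k][j]). The final matrix gives, for each (i, j), the minimum total weight of any directed path from i to j (possibly empty when i = j).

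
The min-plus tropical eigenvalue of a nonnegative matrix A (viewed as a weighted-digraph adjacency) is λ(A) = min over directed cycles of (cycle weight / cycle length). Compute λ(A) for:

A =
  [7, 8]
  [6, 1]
λ(A) = 1

Enumerate directed cycles and compute their means (weight / length). Sample:
  cycle 0 → 0: weight = 7, length = 1, mean = 7/1 ≈ 7.000
  cycle 1 → 1: weight = 1, length = 1, mean = 1/1 ≈ 1.000
  cycle 0 → 1 → 0: weight = 14, length = 2, mean = 14/2 ≈ 7.000
  cycle 1 → 0 → 1: weight = 14, length = 2, mean = 14/2 ≈ 7.000
Minimum mean = 1.000, attained e.g. along the cycle 1 → 1 with weight 1 and length 1. So λ(A) = 1/1 = 1.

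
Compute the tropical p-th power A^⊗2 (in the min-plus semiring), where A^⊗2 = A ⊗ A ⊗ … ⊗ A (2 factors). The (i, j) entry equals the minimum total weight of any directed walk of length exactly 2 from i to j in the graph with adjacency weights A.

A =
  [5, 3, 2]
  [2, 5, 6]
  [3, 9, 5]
A^⊗2 =
  [5, 8, 7]
  [7, 5, 4]
  [8, 6, 5]

Each entry (A^⊗2)_ij equals the minimum over all length-2 walks i = v_0 → v_1 → … → v_2 = j of Σ_t A[v_t][v_{t+1}]. For example, for (i, j) = (0, 2) we minimise over 3 possible intermediate vertex sequences; the minimum is 7, attained along the walk 0 → 0 → 2.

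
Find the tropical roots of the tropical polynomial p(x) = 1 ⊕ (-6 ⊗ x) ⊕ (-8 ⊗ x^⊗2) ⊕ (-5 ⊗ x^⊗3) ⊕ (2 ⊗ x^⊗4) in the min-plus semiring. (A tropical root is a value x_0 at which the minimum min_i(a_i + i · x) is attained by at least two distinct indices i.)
Roots: {-7, -3, 2, 7}

Each tropical root is a break point of the lower envelope of the lines y = a_i + i · x (there are 5 lines, with slopes 0, 1, ..., 4). Only the lines that attain the minimum somewhere contribute to roots; other lines are dominated. Here the surviving (envelope) indices are i = 4, i = 3, i = 2, i = 1, i = 0.
Intersections between consecutive envelope lines give the roots: for adjacent envelope indices i < j the intersection is x = (a_i − a_j) / (j − i). Reading off the sorted break points: {-7, -3, 2, 7}.
Verification: at each break x_0, at least two indices attain the minimum of min_i(a_i + i · x_0).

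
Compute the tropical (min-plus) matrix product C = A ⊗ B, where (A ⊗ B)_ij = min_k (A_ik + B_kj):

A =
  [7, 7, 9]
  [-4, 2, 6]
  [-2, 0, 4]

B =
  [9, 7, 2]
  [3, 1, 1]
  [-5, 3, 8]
A ⊗ B =
  [4, 8, 8]
  [1, 3, -2]
  [-1, 1, 0]

Apply the min-plus product entry-by-entry:
  C[0][0] = min over k of (A[0][0] + B[0][0] = 7 + 9 = 16, A[0][1] + B[1][0] = 7 + 3 = 10, A[0][2] + B[2][0] = 9 + -5 = 4) = 4 (attained at k = 2)
  C[0][1] = min over k of (A[0][0] + B[0][1] = 7 + 7 = 14, A[0][1] + B[1][1] = 7 + 1 = 8, A[0][2] + B[2][1] = 9 + 3 = 12) = 8 (attained at k = 1)
  C[0][2] = min over k of (A[0][0] + B[0][2] = 7 + 2 = 9, A[0][1] + B[1][2] = 7 + 1 = 8, A[0][2] + B[2][2] = 9 + 8 = 17) = 8 (attained at k = 1)
  C[1][0] = min over k of (A[1][0] + B[0][0] = -4 + 9 = 5, A[1][1] + B[1][0] = 2 + 3 = 5, A[1][2] + B[2][0] = 6 + -5 = 1) = 1 (attained at k = 2)
  C[1][1] = min over k of (A[1][0] + B[0][1] = -4 + 7 = 3, A[1][1] + B[1][1] = 2 + 1 = 3, A[1][2] + B[2][1] = 6 + 3 = 9) = 3 (attained at k = 0)
  C[1][2] = min over k of (A[1][0] + B[0][2] = -4 + 2 = -2, A[1][1] + B[1][2] = 2 + 1 = 3, A[1][2] + B[2][2] = 6 + 8 = 14) = -2 (attained at k = 0)
  C[2][0] = min over k of (A[2][0] + B[0][0] = -2 + 9 = 7, A[2][1] + B[1][0] = 0 + 3 = 3, A[2][2] + B[2][0] = 4 + -5 = -1) = -1 (attained at k = 2)
  C[2][1] = min over k of (A[2][0] + B[0][1] = -2 + 7 = 5, A[2][1] + B[1][1] = 0 + 1 = 1, A[2][2] + B[2][1] = 4 + 3 = 7) = 1 (attained at k = 1)
  C[2][2] = min over k of (A[2][0] + B[0][2] = -2 + 2 = 0, A[2][1] + B[1][2] = 0 + 1 = 1, A[2][2] + B[2][2] = 4 + 8 = 12) = 0 (attained at k = 0)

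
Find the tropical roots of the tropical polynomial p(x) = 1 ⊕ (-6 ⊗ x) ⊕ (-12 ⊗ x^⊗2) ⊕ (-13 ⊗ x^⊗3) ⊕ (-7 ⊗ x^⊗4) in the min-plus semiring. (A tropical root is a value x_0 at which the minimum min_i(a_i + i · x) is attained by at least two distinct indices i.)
Roots: {-6, 1, 6, 7}

Each tropical root is a break point of the lower envelope of the lines y = a_i + i · x (there are 5 lines, with slopes 0, 1, ..., 4). Only the lines that attain the minimum somewhere contribute to roots; other lines are dominated. Here the surviving (envelope) indices are i = 4, i = 3, i = 2, i = 1, i = 0.
Intersections between consecutive envelope lines give the roots: for adjacent envelope indices i < j the intersection is x = (a_i − a_j) / (j − i). Reading off the sorted break points: {-6, 1, 6, 7}.
Verification: at each break x_0, at least two indices attain the minimum of min_i(a_i + i · x_0).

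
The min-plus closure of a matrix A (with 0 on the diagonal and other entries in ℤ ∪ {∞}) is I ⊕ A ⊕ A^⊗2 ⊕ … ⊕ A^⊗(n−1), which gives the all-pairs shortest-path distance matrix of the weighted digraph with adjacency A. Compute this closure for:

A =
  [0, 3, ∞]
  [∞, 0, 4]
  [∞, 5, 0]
Closure =
  [0, 3, 7]
  [∞, 0, 4]
  [∞, 5, 0]

This is the Floyd-Warshall all-pairs shortest-path computation. For each intermediate vertex k = 0, 1, …, 2, update dist[i][j] ← min(dist[i][j], dist[i][k] + dist[k][j]). The final matrix gives, for each (i, j), the minimum total weight of any directed path from i to j (possibly empty when i = j).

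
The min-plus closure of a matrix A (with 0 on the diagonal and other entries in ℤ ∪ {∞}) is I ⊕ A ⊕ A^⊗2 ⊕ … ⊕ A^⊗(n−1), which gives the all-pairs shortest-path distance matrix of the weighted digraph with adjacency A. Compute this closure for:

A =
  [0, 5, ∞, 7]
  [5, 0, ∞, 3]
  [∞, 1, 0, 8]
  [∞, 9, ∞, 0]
Closure =
  [0, 5, ∞, 7]
  [5, 0, ∞, 3]
  [6, 1, 0, 4]
  [14, 9, ∞, 0]

This is the Floyd-Warshall all-pairs shortest-path computation. For each intermediate vertex k = 0, 1, …, 3, update dist[i][j] ← min(dist[i][j], dist[i][k] + dist[k][j]). The final matrix gives, for each (i, j), the minimum total weight of any directed path from i to j (possibly empty when i = j).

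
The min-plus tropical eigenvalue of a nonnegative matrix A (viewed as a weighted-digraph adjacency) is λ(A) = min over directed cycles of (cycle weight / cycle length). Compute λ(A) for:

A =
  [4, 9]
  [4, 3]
λ(A) = 3

Enumerate directed cycles and compute their means (weight / length). Sample:
  cycle 0 → 0: weight = 4, length = 1, mean = 4/1 ≈ 4.000
  cycle 1 → 1: weight = 3, length = 1, mean = 3/1 ≈ 3.000
  cycle 0 → 1 → 0: weight = 13, length = 2, mean = 13/2 ≈ 6.500
  cycle 1 → 0 → 1: weight = 13, length = 2, mean = 13/2 ≈ 6.500
Minimum mean = 3.000, attained e.g. along the cycle 1 → 1 with weight 3 and length 1. So λ(A) = 3/1 = 3.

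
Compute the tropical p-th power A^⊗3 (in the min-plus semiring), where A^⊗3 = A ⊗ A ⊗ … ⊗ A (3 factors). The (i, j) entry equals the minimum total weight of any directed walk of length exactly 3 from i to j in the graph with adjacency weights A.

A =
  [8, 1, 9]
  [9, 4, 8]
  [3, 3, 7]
A^⊗3 =
  [12, 9, 13]
  [15, 12, 16]
  [13, 8, 12]

Each entry (A^⊗3)_ij equals the minimum over all length-3 walks i = v_0 → v_1 → … → v_3 = j of Σ_t A[v_t][v_{t+1}]. For example, for (i, j) = (0, 2) we minimise over 9 possible intermediate vertex sequences; the minimum is 13, attained along the walk 0 → 1 → 1 → 2.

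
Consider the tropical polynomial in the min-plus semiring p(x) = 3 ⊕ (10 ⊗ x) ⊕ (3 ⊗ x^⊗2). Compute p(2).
p(2) = 3

A tropical monomial a ⊗ x^⊗i evaluates to a + i · x. Evaluating each term at x = 2:
  Term 0 contributes 3 + 0 · 2 = 3
  Term 1 contributes 10 + 1 · 2 = 12
  Term 2 contributes 3 + 2 · 2 = 7
p(2) = ⊕ of these = min[3, 12, 7] = 3.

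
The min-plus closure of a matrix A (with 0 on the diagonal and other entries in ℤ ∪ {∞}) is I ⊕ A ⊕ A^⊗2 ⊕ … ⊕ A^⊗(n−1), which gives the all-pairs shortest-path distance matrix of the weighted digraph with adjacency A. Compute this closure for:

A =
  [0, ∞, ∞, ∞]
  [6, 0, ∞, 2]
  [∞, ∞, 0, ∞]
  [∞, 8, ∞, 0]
Closure =
  [0, ∞, ∞, ∞]
  [6, 0, ∞, 2]
  [∞, ∞, 0, ∞]
  [14, 8, ∞, 0]

This is the Floyd-Warshall all-pairs shortest-path computation. For each intermediate vertex k = 0, 1, …, 3, update dist[i][j] ← min(dist[i][j], dist[i][k] + dist[k][j]). The final matrix gives, for each (i, j), the minimum total weight of any directed path from i to j (possibly empty when i = j).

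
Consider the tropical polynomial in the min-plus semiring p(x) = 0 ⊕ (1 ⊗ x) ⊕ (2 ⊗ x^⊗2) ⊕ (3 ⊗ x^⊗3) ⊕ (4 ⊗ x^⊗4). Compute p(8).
p(8) = 0

A tropical monomial a ⊗ x^⊗i evaluates to a + i · x. Evaluating each term at x = 8:
  Term 0 contributes 0 + 0 · 8 = 0
  Term 1 contributes 1 + 1 · 8 = 9
  Term 2 contributes 2 + 2 · 8 = 18
  Term 3 contributes 3 + 3 · 8 = 27
  Term 4 contributes 4 + 4 · 8 = 36
p(8) = ⊕ of these = min[0, 9, 18, 27, 36] = 0.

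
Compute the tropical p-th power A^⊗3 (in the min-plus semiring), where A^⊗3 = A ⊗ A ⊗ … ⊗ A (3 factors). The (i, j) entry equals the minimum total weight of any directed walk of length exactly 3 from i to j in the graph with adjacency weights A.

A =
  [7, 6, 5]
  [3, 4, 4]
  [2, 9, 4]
A^⊗3 =
  [11, 13, 12]
  [10, 12, 11]
  [9, 12, 11]

Each entry (A^⊗3)_ij equals the minimum over all length-3 walks i = v_0 → v_1 → … → v_3 = j of Σ_t A[v_t][v_{t+1}]. For example, for (i, j) = (0, 2) we minimise over 9 possible intermediate vertex sequences; the minimum is 12, attained along the walk 0 → 2 → 0 → 2.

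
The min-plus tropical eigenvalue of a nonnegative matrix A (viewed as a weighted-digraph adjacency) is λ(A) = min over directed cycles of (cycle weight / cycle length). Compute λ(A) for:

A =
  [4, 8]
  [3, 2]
λ(A) = 2

Enumerate directed cycles and compute their means (weight / length). Sample:
  cycle 0 → 0: weight = 4, length = 1, mean = 4/1 ≈ 4.000
  cycle 1 → 1: weight = 2, length = 1, mean = 2/1 ≈ 2.000
  cycle 0 → 1 → 0: weight = 11, length = 2, mean = 11/2 ≈ 5.500
  cycle 1 → 0 → 1: weight = 11, length = 2, mean = 11/2 ≈ 5.500
Minimum mean = 2.000, attained e.g. along the cycle 1 → 1 with weight 2 and length 1. So λ(A) = 2/1 = 2.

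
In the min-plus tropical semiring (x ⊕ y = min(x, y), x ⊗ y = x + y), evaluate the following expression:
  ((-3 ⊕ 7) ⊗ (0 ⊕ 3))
((-3 ⊕ 7) ⊗ (0 ⊕ 3)) = -3

Expand innermost to outermost. Recall ⊕ takes the minimum of its arguments and ⊗ takes their sum. Working out the expression ((-3 ⊕ 7) ⊗ (0 ⊕ 3)) gives -3.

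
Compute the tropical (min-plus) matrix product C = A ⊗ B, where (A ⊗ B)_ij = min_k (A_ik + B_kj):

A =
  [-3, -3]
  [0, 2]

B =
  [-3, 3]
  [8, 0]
A ⊗ B =
  [-6, -3]
  [-3, 2]

Apply the min-plus product entry-by-entry:
  C[0][0] = min over k of (A[0][0] + B[0][0] = -3 + -3 = -6, A[0][1] + B[1][0] = -3 + 8 = 5) = -6 (attained at k = 0)
  C[0][1] = min over k of (A[0][0] + B[0][1] = -3 + 3 = 0, A[0][1] + B[1][1] = -3 + 0 = -3) = -3 (attained at k = 1)
  C[1][0] = min over k of (A[1][0] + B[0][0] = 0 + -3 = -3, A[1][1] + B[1][0] = 2 + 8 = 10) = -3 (attained at k = 0)
  C[1][1] = min over k of (A[1][0] + B[0][1] = 0 + 3 = 3, A[1][1] + B[1][1] = 2 + 0 = 2) = 2 (attained at k = 1)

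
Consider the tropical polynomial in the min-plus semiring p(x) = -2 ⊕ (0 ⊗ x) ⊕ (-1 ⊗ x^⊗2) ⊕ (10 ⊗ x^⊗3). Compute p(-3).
p(-3) = -7

A tropical monomial a ⊗ x^⊗i evaluates to a + i · x. Evaluating each term at x = -3:
  Term 0 contributes -2 + 0 · -3 = -2
  Term 1 contributes 0 + 1 · -3 = -3
  Term 2 contributes -1 + 2 · -3 = -7
  Term 3 contributes 10 + 3 · -3 = 1
p(-3) = ⊕ of these = min[-2, -3, -7, 1] = -7.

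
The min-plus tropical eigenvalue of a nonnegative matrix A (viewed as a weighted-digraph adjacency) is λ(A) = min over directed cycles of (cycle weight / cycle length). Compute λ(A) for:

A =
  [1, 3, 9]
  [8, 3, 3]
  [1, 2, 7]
λ(A) = 1

Enumerate directed cycles and compute their means (weight / length). Sample:
  cycle 0 → 0: weight = 1, length = 1, mean = 1/1 ≈ 1.000
  cycle 1 → 1: weight = 3, length = 1, mean = 3/1 ≈ 3.000
  cycle 2 → 2: weight = 7, length = 1, mean = 7/1 ≈ 7.000
  cycle 0 → 1 → 0: weight = 11, length = 2, mean = 11/2 ≈ 5.500
  cycle 0 → 2 → 0: weight = 10, length = 2, mean = 10/2 ≈ 5.000
  cycle 1 → 0 → 1: weight = 11, length = 2, mean = 11/2 ≈ 5.500
Minimum mean = 1.000, attained e.g. along the cycle 0 → 0 with weight 1 and length 1. So λ(A) = 1/1 = 1.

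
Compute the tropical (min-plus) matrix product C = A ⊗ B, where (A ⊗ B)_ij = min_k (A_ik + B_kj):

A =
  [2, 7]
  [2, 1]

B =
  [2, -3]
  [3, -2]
A ⊗ B =
  [4, -1]
  [4, -1]

Apply the min-plus product entry-by-entry:
  C[0][0] = min over k of (A[0][0] + B[0][0] = 2 + 2 = 4, A[0][1] + B[1][0] = 7 + 3 = 10) = 4 (attained at k = 0)
  C[0][1] = min over k of (A[0][0] + B[0][1] = 2 + -3 = -1, A[0][1] + B[1][1] = 7 + -2 = 5) = -1 (attained at k = 0)
  C[1][0] = min over k of (A[1][0] + B[0][0] = 2 + 2 = 4, A[1][1] + B[1][0] = 1 + 3 = 4) = 4 (attained at k = 0)
  C[1][1] = min over k of (A[1][0] + B[0][1] = 2 + -3 = -1, A[1][1] + B[1][1] = 1 + -2 = -1) = -1 (attained at k = 0)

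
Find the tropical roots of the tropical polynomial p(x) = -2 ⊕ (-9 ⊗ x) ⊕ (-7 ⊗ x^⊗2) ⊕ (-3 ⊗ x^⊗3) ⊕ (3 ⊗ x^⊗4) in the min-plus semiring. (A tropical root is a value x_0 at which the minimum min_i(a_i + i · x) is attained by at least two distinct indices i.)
Roots: {-6, -4, -2, 7}

Each tropical root is a break point of the lower envelope of the lines y = a_i + i · x (there are 5 lines, with slopes 0, 1, ..., 4). Only the lines that attain the minimum somewhere contribute to roots; other lines are dominated. Here the surviving (envelope) indices are i = 4, i = 3, i = 2, i = 1, i = 0.
Intersections between consecutive envelope lines give the roots: for adjacent envelope indices i < j the intersection is x = (a_i − a_j) / (j − i). Reading off the sorted break points: {-6, -4, -2, 7}.
Verification: at each break x_0, at least two indices attain the minimum of min_i(a_i + i · x_0).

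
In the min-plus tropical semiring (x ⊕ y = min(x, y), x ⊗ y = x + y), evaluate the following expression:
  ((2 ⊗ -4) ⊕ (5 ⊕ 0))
((2 ⊗ -4) ⊕ (5 ⊕ 0)) = -2

Expand innermost to outermost. Recall ⊕ takes the minimum of its arguments and ⊗ takes their sum. Working out the expression ((2 ⊗ -4) ⊕ (5 ⊕ 0)) gives -2.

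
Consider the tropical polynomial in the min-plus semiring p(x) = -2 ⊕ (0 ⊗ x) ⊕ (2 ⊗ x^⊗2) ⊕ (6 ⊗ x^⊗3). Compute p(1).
p(1) = -2

A tropical monomial a ⊗ x^⊗i evaluates to a + i · x. Evaluating each term at x = 1:
  Term 0 contributes -2 + 0 · 1 = -2
  Term 1 contributes 0 + 1 · 1 = 1
  Term 2 contributes 2 + 2 · 1 = 4
  Term 3 contributes 6 + 3 · 1 = 9
p(1) = ⊕ of these = min[-2, 1, 4, 9] = -2.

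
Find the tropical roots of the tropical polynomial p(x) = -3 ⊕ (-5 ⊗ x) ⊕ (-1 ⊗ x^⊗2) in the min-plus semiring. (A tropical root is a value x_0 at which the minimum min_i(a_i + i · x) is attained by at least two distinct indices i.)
Roots: {-4, 2}

Each tropical root is a break point of the lower envelope of the lines y = a_i + i · x (there are 3 lines, with slopes 0, 1, ..., 2). Only the lines that attain the minimum somewhere contribute to roots; other lines are dominated. Here the surviving (envelope) indices are i = 2, i = 1, i = 0.
Intersections between consecutive envelope lines give the roots: for adjacent envelope indices i < j the intersection is x = (a_i − a_j) / (j − i). Reading off the sorted break points: {-4, 2}.
Verification: at each break x_0, at least two indices attain the minimum of min_i(a_i + i · x_0).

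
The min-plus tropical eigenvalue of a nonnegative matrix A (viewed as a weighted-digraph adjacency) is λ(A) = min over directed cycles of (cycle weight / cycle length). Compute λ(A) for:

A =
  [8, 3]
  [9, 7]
λ(A) = 6

Enumerate directed cycles and compute their means (weight / length). Sample:
  cycle 0 → 0: weight = 8, length = 1, mean = 8/1 ≈ 8.000
  cycle 1 → 1: weight = 7, length = 1, mean = 7/1 ≈ 7.000
  cycle 0 → 1 → 0: weight = 12, length = 2, mean = 12/2 ≈ 6.000
  cycle 1 → 0 → 1: weight = 12, length = 2, mean = 12/2 ≈ 6.000
Minimum mean = 6.000, attained e.g. along the cycle 0 → 1 → 0 with weight 12 and length 2. So λ(A) = 12/2 = 6.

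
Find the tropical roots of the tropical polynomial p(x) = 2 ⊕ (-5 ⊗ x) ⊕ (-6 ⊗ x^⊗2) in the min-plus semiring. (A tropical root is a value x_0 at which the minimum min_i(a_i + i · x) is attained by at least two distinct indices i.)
Roots: {1, 7}

Each tropical root is a break point of the lower envelope of the lines y = a_i + i · x (there are 3 lines, with slopes 0, 1, ..., 2). Only the lines that attain the minimum somewhere contribute to roots; other lines are dominated. Here the surviving (envelope) indices are i = 2, i = 1, i = 0.
Intersections between consecutive envelope lines give the roots: for adjacent envelope indices i < j the intersection is x = (a_i − a_j) / (j − i). Reading off the sorted break points: {1, 7}.
Verification: at each break x_0, at least two indices attain the minimum of min_i(a_i + i · x_0).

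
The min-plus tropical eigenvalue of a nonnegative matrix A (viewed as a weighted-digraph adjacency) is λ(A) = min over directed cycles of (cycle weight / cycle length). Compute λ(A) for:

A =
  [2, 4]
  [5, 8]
λ(A) = 2

Enumerate directed cycles and compute their means (weight / length). Sample:
  cycle 0 → 0: weight = 2, length = 1, mean = 2/1 ≈ 2.000
  cycle 1 → 1: weight = 8, length = 1, mean = 8/1 ≈ 8.000
  cycle 0 → 1 → 0: weight = 9, length = 2, mean = 9/2 ≈ 4.500
  cycle 1 → 0 → 1: weight = 9, length = 2, mean = 9/2 ≈ 4.500
Minimum mean = 2.000, attained e.g. along the cycle 0 → 0 with weight 2 and length 1. So λ(A) = 2/1 = 2.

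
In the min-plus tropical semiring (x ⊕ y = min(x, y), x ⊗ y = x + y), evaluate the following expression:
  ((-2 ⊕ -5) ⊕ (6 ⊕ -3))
((-2 ⊕ -5) ⊕ (6 ⊕ -3)) = -5

Expand innermost to outermost. Recall ⊕ takes the minimum of its arguments and ⊗ takes their sum. Working out the expression ((-2 ⊕ -5) ⊕ (6 ⊕ -3)) gives -5.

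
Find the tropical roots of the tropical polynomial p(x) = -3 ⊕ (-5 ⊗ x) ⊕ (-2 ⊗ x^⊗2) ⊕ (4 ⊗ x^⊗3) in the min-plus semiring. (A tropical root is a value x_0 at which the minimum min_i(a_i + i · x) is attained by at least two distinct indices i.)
Roots: {-6, -3, 2}

Each tropical root is a break point of the lower envelope of the lines y = a_i + i · x (there are 4 lines, with slopes 0, 1, ..., 3). Only the lines that attain the minimum somewhere contribute to roots; other lines are dominated. Here the surviving (envelope) indices are i = 3, i = 2, i = 1, i = 0.
Intersections between consecutive envelope lines give the roots: for adjacent envelope indices i < j the intersection is x = (a_i − a_j) / (j − i). Reading off the sorted break points: {-6, -3, 2}.
Verification: at each break x_0, at least two indices attain the minimum of min_i(a_i + i · x_0).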